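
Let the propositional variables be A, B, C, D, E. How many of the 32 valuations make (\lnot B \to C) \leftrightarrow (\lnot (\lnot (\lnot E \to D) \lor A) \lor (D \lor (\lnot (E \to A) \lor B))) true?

24

Initial set: {((\lnot B \to C) \leftrightarrow (\lnot (\lnot (\lnot E \to D) \lor A) \lor (D \lor (\lnot (E \to A) \lor B))))}.
((\lnot B \to C) \leftrightarrow (\lnot (\lnot (\lnot E \to D) \lor A) \lor (D \lor (\lnot (E \to A) \lor B)))): β-rule — branch into (\lnot B \to C), (\lnot (\lnot (\lnot E \to D) \lor A) \lor (D \lor (\lnot (E \to A) \lor B)))  //  \lnot (\lnot B \to C), \lnot (\lnot (\lnot (\lnot E \to D) \lor A) \lor (D \lor (\lnot (E \to A) \lor B))).
  branch 1 (add (\lnot B \to C), (\lnot (\lnot (\lnot E \to D) \lor A) \lor (D \lor (\lnot (E \to A) \lor B)))):
    (\lnot B \to C): β-rule — branch into \lnot \lnot B  //  C.
      branch 1.1 (add \lnot \lnot B):
        (\lnot (\lnot (\lnot E \to D) \lor A) \lor (D \lor (\lnot (E \to A) \lor B))): β-rule — branch into \lnot (\lnot (\lnot E \to D) \lor A)  //  (D \lor (\lnot (E \to A) \lor B)).
          branch 1.1.1 (add \lnot (\lnot (\lnot E \to D) \lor A)):
            \lnot (\lnot (\lnot E \to D) \lor A): α-rule — add \lnot \lnot (\lnot E \to D), \lnot A.
            \lnot \lnot (\lnot E \to D): β-rule — branch into \lnot \lnot E  //  D.
              branch 1.1.1.1 (add \lnot \lnot E):
                ○ open, literals {A=0, B=1, E=1}.
              branch 1.1.1.2 (add D):
                ○ open, literals {A=0, B=1, D=1}.
          branch 1.1.2 (add (D \lor (\lnot (E \to A) \lor B))):
            (D \lor (\lnot (E \to A) \lor B)): β-rule — branch into D  //  (\lnot (E \to A) \lor B).
              branch 1.1.2.1 (add D):
                ○ open, literals {B=1, D=1}.
              branch 1.1.2.2 (add (\lnot (E \to A) \lor B)):
                (\lnot (E \to A) \lor B): β-rule — branch into \lnot (E \to A)  //  B.
                  branch 1.1.2.2.1 (add \lnot (E \to A)):
                    \lnot (E \to A): α-rule — add E, \lnot A.
                    ○ open, literals {A=0, B=1, E=1}.
                  branch 1.1.2.2.2 (add B):
                    ○ open, literals {B=1}.
      branch 1.2 (add C):
        (\lnot (\lnot (\lnot E \to D) \lor A) \lor (D \lor (\lnot (E \to A) \lor B))): β-rule — branch into \lnot (\lnot (\lnot E \to D) \lor A)  //  (D \lor (\lnot (E \to A) \lor B)).
          branch 1.2.1 (add \lnot (\lnot (\lnot E \to D) \lor A)):
            \lnot (\lnot (\lnot E \to D) \lor A): α-rule — add \lnot \lnot (\lnot E \to D), \lnot A.
            \lnot \lnot (\lnot E \to D): β-rule — branch into \lnot \lnot E  //  D.
              branch 1.2.1.1 (add \lnot \lnot E):
                ○ open, literals {A=0, C=1, E=1}.
              branch 1.2.1.2 (add D):
                ○ open, literals {A=0, C=1, D=1}.
          branch 1.2.2 (add (D \lor (\lnot (E \to A) \lor B))):
            (D \lor (\lnot (E \to A) \lor B)): β-rule — branch into D  //  (\lnot (E \to A) \lor B).
              branch 1.2.2.1 (add D):
                ○ open, literals {C=1, D=1}.
              branch 1.2.2.2 (add (\lnot (E \to A) \lor B)):
                (\lnot (E \to A) \lor B): β-rule — branch into \lnot (E \to A)  //  B.
                  branch 1.2.2.2.1 (add \lnot (E \to A)):
                    \lnot (E \to A): α-rule — add E, \lnot A.
                    ○ open, literals {A=0, C=1, E=1}.
                  branch 1.2.2.2.2 (add B):
                    ○ open, literals {B=1, C=1}.
  branch 2 (add \lnot (\lnot B \to C), \lnot (\lnot (\lnot (\lnot E \to D) \lor A) \lor (D \lor (\lnot (E \to A) \lor B)))):
    \lnot (\lnot B \to C): α-rule — add \lnot B, \lnot C.
    \lnot (\lnot (\lnot (\lnot E \to D) \lor A) \lor (D \lor (\lnot (E \to A) \lor B))): α-rule — add \lnot \lnot (\lnot (\lnot E \to D) \lor A), \lnot (D \lor (\lnot (E \to A) \lor B)).
    \lnot (D \lor (\lnot (E \to A) \lor B)): α-rule — add \lnot D, \lnot (\lnot (E \to A) \lor B).
    \lnot (\lnot (E \to A) \lor B): α-rule — add \lnot \lnot (E \to A), \lnot B.
    \lnot \lnot (\lnot (\lnot E \to D) \lor A): β-rule — branch into \lnot (\lnot E \to D)  //  A.
      branch 2.1 (add \lnot (\lnot E \to D)):
        \lnot (\lnot E \to D): α-rule — add \lnot E, \lnot D.
        \lnot \lnot (E \to A): β-rule — branch into \lnot E  //  A.
          branch 2.1.1 (add \lnot E):
            ○ open, literals {B=0, C=0, D=0, E=0}.
          branch 2.1.2 (add A):
            ○ open, literals {A=1, B=0, C=0, D=0, E=0}.
      branch 2.2 (add A):
        \lnot \lnot (E \to A): β-rule — branch into \lnot E  //  A.
          branch 2.2.1 (add \lnot E):
            ○ open, literals {A=1, B=0, C=0, D=0, E=0}.
          branch 2.2.2 (add A):
            ○ open, literals {A=1, B=0, C=0, D=0}.
0 branches closed, 14 open.
Each open branch fixes some atoms; the unmentioned ones are free. Counting distinct full assignments: branch {A=0, B=1, E=1} (C, D) contributes 4 new; branch {A=0, B=1, D=1} (C, E) contributes 2 new; branch {B=1, D=1} (A, C, E) contributes 4 new; branch {A=0, B=1, E=1} (C, D) contributes 0 new; branch {B=1} (A, C, D, E) contributes 6 new; branch {A=0, C=1, E=1} (B, D) contributes 2 new; branch {A=0, C=1, D=1} (B, E) contributes 1 new; branch {C=1, D=1} (A, B, E) contributes 2 new; branch {A=0, C=1, E=1} (B, D) contributes 0 new; branch {B=1, C=1} (A, D, E) contributes 0 new; branch {B=0, C=0, D=0, E=0} (A) contributes 2 new; branch {A=1, B=0, C=0, D=0, E=0} (none free) contributes 0 new; branch {A=1, B=0, C=0, D=0, E=0} (none free) contributes 0 new; branch {A=1, B=0, C=0, D=0} (E) contributes 1 new. Total: 24.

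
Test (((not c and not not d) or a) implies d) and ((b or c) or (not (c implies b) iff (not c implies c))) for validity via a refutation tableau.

Not valid

Assume the negation and expand:
Initial set: {not ((((not c and not not d) or a) implies d) and ((b or c) or (not (c implies b) iff (not c implies c))))}.
not ((((not c and not not d) or a) implies d) and ((b or c) or (not (c implies b) iff (not c implies c)))): β-rule — branch into not (((not c and not not d) or a) implies d)  //  not ((b or c) or (not (c implies b) iff (not c implies c))).
  branch 1 (add not (((not c and not not d) or a) implies d)):
    not (((not c and not not d) or a) implies d): α-rule — add ((not c and not not d) or a), not d.
    ((not c and not not d) or a): β-rule — branch into (not c and not not d)  //  a.
      branch 1.1 (add (not c and not not d)):
        (not c and not not d): α-rule — add not c, not not d.
        not not d: drop double negation, giving d.
        × closes — contains both d and not d.
      branch 1.2 (add a):
        ○ open, literals {a=1, d=0}.
  branch 2 (add not ((b or c) or (not (c implies b) iff (not c implies c)))):
    not ((b or c) or (not (c implies b) iff (not c implies c))): α-rule — add not (b or c), not (not (c implies b) iff (not c implies c)).
    not (b or c): α-rule — add not b, not c.
    not (not (c implies b) iff (not c implies c)): β-rule — branch into not (c implies b), not (not c implies c)  //  not not (c implies b), (not c implies c).
      branch 2.1 (add not (c implies b), not (not c implies c)):
        not (c implies b): α-rule — add c, not b.
        × closes — contains both c and not c.
      branch 2.2 (add not not (c implies b), (not c implies c)):
        not not (c implies b): β-rule — branch into not c  //  b.
          branch 2.2.1 (add not c):
            (not c implies c): β-rule — branch into not not c  //  c.
              branch 2.2.1.1 (add not not c):
                × closes — contains both c and not c.
              branch 2.2.1.2 (add c):
                × closes — contains both c and not c.
          branch 2.2.2 (add b):
            × closes — contains both b and not b.
5 branches closed, 1 open.
An open branch gives a countermodel: a=1, d=0 (unmentioned atoms arbitrary); under it the original formula is false.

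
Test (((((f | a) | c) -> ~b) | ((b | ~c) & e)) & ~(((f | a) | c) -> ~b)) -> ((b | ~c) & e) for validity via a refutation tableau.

Valid

Assume the negation and expand:
Initial set: {~((((((f | a) | c) -> ~b) | ((b | ~c) & e)) & ~(((f | a) | c) -> ~b)) -> ((b | ~c) & e))}.
~((((((f | a) | c) -> ~b) | ((b | ~c) & e)) & ~(((f | a) | c) -> ~b)) -> ((b | ~c) & e)): α-rule — add (((((f | a) | c) -> ~b) | ((b | ~c) & e)) & ~(((f | a) | c) -> ~b)), ~((b | ~c) & e).
(((((f | a) | c) -> ~b) | ((b | ~c) & e)) & ~(((f | a) | c) -> ~b)): α-rule — add ((((f | a) | c) -> ~b) | ((b | ~c) & e)), ~(((f | a) | c) -> ~b).
~(((f | a) | c) -> ~b): α-rule — add ((f | a) | c), ~~b.
~((b | ~c) & e): β-rule — branch into ~(b | ~c)  //  ~e.
  branch 1 (add ~(b | ~c)):
    ~(b | ~c): α-rule — add ~b, ~~c.
    × closes — contains both b and ~b.
  branch 2 (add ~e):
    ((((f | a) | c) -> ~b) | ((b | ~c) & e)): β-rule — branch into (((f | a) | c) -> ~b)  //  ((b | ~c) & e).
      branch 2.1 (add (((f | a) | c) -> ~b)):
        ((f | a) | c): β-rule — branch into (f | a)  //  c.
          branch 2.1.1 (add (f | a)):
            (((f | a) | c) -> ~b): β-rule — branch into ~((f | a) | c)  //  ~b.
              branch 2.1.1.1 (add ~((f | a) | c)):
                ~((f | a) | c): α-rule — add ~(f | a), ~c.
                ~(f | a): α-rule — add ~f, ~a.
                (f | a): β-rule — branch into f  //  a.
                  branch 2.1.1.1.1 (add f):
                    × closes — contains both f and ~f.
                  branch 2.1.1.1.2 (add a):
                    × closes — contains both a and ~a.
              branch 2.1.1.2 (add ~b):
                × closes — contains both b and ~b.
          branch 2.1.2 (add c):
            (((f | a) | c) -> ~b): β-rule — branch into ~((f | a) | c)  //  ~b.
              branch 2.1.2.1 (add ~((f | a) | c)):
                ~((f | a) | c): α-rule — add ~(f | a), ~c.
                × closes — contains both c and ~c.
              branch 2.1.2.2 (add ~b):
                × closes — contains both b and ~b.
      branch 2.2 (add ((b | ~c) & e)):
        ((b | ~c) & e): α-rule — add (b | ~c), e.
        × closes — contains both e and ~e.
All 7 branches close.
Every branch closed, so the negation is unsatisfiable and the formula is valid.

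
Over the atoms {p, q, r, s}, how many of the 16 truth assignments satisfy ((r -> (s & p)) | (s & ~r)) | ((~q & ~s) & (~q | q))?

Initial set: {T (((r -> (s & p)) | (s & ~r)) | ((~q & ~s) & (~q | q)))}.
T (((r -> (s & p)) | (s & ~r)) | ((~q & ~s) & (~q | q))): β-rule — branch into T ((r -> (s & p)) | (s & ~r))  //  T ((~q & ~s) & (~q | q)).
  branch 1 (add T ((r -> (s & p)) | (s & ~r))):
    T ((r -> (s & p)) | (s & ~r)): β-rule — branch into T (r -> (s & p))  //  T (s & ~r).
      branch 1.1 (add T (r -> (s & p))):
        T (r -> (s & p)): β-rule — branch into F r  //  T (s & p).
          branch 1.1.1 (add F r):
            ○ open, literals {r=0}.
          branch 1.1.2 (add T (s & p)):
            T (s & p): α-rule — add T s, T p.
            ○ open, literals {p=1, s=1}.
      branch 1.2 (add T (s & ~r)):
        T (s & ~r): α-rule — add T s, T ~r.
        ○ open, literals {r=0, s=1}.
  branch 2 (add T ((~q & ~s) & (~q | q))):
    T ((~q & ~s) & (~q | q)): α-rule — add T (~q & ~s), T (~q | q).
    T (~q & ~s): α-rule — add T ~q, T ~s.
    T (~q | q): β-rule — branch into T ~q  //  T q.
      branch 2.1 (add T ~q):
        ○ open, literals {q=0, s=0}.
      branch 2.2 (add T q):
        × closes — contains both q and ~q.
1 branch closed, 4 open.
Each open branch fixes some atoms; the unmentioned ones are free. Counting distinct full assignments: branch {r=0} (p, q, s) contributes 8 new; branch {p=1, s=1} (q, r) contributes 2 new; branch {r=0, s=1} (p, q) contributes 0 new; branch {q=0, s=0} (p, r) contributes 2 new. Total: 12.

12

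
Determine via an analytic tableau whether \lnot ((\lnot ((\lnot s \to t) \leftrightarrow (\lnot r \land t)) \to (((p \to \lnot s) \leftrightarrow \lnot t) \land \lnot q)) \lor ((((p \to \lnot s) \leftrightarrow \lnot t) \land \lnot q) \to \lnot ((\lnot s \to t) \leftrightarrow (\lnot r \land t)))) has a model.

Unsatisfiable

Initial set: {\lnot ((\lnot ((\lnot s \to t) \leftrightarrow (\lnot r \land t)) \to (((p \to \lnot s) \leftrightarrow \lnot t) \land \lnot q)) \lor ((((p \to \lnot s) \leftrightarrow \lnot t) \land \lnot q) \to \lnot ((\lnot s \to t) \leftrightarrow (\lnot r \land t))))}.
\lnot ((\lnot ((\lnot s \to t) \leftrightarrow (\lnot r \land t)) \to (((p \to \lnot s) \leftrightarrow \lnot t) \land \lnot q)) \lor ((((p \to \lnot s) \leftrightarrow \lnot t) \land \lnot q) \to \lnot ((\lnot s \to t) \leftrightarrow (\lnot r \land t)))): α-rule — add \lnot (\lnot ((\lnot s \to t) \leftrightarrow (\lnot r \land t)) \to (((p \to \lnot s) \leftrightarrow \lnot t) \land \lnot q)), \lnot ((((p \to \lnot s) \leftrightarrow \lnot t) \land \lnot q) \to \lnot ((\lnot s \to t) \leftrightarrow (\lnot r \land t))).
\lnot (\lnot ((\lnot s \to t) \leftrightarrow (\lnot r \land t)) \to (((p \to \lnot s) \leftrightarrow \lnot t) \land \lnot q)): α-rule — add \lnot ((\lnot s \to t) \leftrightarrow (\lnot r \land t)), \lnot (((p \to \lnot s) \leftrightarrow \lnot t) \land \lnot q).
\lnot ((((p \to \lnot s) \leftrightarrow \lnot t) \land \lnot q) \to \lnot ((\lnot s \to t) \leftrightarrow (\lnot r \land t))): α-rule — add (((p \to \lnot s) \leftrightarrow \lnot t) \land \lnot q), \lnot \lnot ((\lnot s \to t) \leftrightarrow (\lnot r \land t)).
(((p \to \lnot s) \leftrightarrow \lnot t) \land \lnot q): α-rule — add ((p \to \lnot s) \leftrightarrow \lnot t), \lnot q.
\lnot ((\lnot s \to t) \leftrightarrow (\lnot r \land t)): β-rule — branch into (\lnot s \to t), \lnot (\lnot r \land t)  //  \lnot (\lnot s \to t), (\lnot r \land t).
  branch 1 (add (\lnot s \to t), \lnot (\lnot r \land t)):
    \lnot (((p \to \lnot s) \leftrightarrow \lnot t) \land \lnot q): β-rule — branch into \lnot ((p \to \lnot s) \leftrightarrow \lnot t)  //  \lnot \lnot q.
      branch 1.1 (add \lnot ((p \to \lnot s) \leftrightarrow \lnot t)):
        \lnot \lnot ((\lnot s \to t) \leftrightarrow (\lnot r \land t)): β-rule — branch into (\lnot s \to t), (\lnot r \land t)  //  \lnot (\lnot s \to t), \lnot (\lnot r \land t).
          branch 1.1.1 (add (\lnot s \to t), (\lnot r \land t)):
            (\lnot r \land t): α-rule — add \lnot r, t.
            ((p \to \lnot s) \leftrightarrow \lnot t): β-rule — branch into (p \to \lnot s), \lnot t  //  \lnot (p \to \lnot s), \lnot \lnot t.
              branch 1.1.1.1 (add (p \to \lnot s), \lnot t):
                × closes — contains both t and \lnot t.
              branch 1.1.1.2 (add \lnot (p \to \lnot s), \lnot \lnot t):
                \lnot (p \to \lnot s): α-rule — add p, \lnot \lnot s.
                (\lnot s \to t): β-rule — branch into \lnot \lnot s  //  t.
                  branch 1.1.1.2.1 (add \lnot \lnot s):
                    \lnot (\lnot r \land t): β-rule — branch into \lnot \lnot r  //  \lnot t.
                      branch 1.1.1.2.1.1 (add \lnot \lnot r):
                        × closes — contains both r and \lnot r.
                      branch 1.1.1.2.1.2 (add \lnot t):
                        × closes — contains both t and \lnot t.
                  branch 1.1.1.2.2 (add t):
                    \lnot (\lnot r \land t): β-rule — branch into \lnot \lnot r  //  \lnot t.
                      branch 1.1.1.2.2.1 (add \lnot \lnot r):
                        × closes — contains both r and \lnot r.
                      branch 1.1.1.2.2.2 (add \lnot t):
                        × closes — contains both t and \lnot t.
          branch 1.1.2 (add \lnot (\lnot s \to t), \lnot (\lnot r \land t)):
            \lnot (\lnot s \to t): α-rule — add \lnot s, \lnot t.
            ((p \to \lnot s) \leftrightarrow \lnot t): β-rule — branch into (p \to \lnot s), \lnot t  //  \lnot (p \to \lnot s), \lnot \lnot t.
              branch 1.1.2.1 (add (p \to \lnot s), \lnot t):
                (\lnot s \to t): β-rule — branch into \lnot \lnot s  //  t.
                  branch 1.1.2.1.1 (add \lnot \lnot s):
                    × closes — contains both s and \lnot s.
                  branch 1.1.2.1.2 (add t):
                    × closes — contains both t and \lnot t.
              branch 1.1.2.2 (add \lnot (p \to \lnot s), \lnot \lnot t):
                × closes — contains both t and \lnot t.
      branch 1.2 (add \lnot \lnot q):
        × closes — contains both q and \lnot q.
  branch 2 (add \lnot (\lnot s \to t), (\lnot r \land t)):
    \lnot (\lnot s \to t): α-rule — add \lnot s, \lnot t.
    (\lnot r \land t): α-rule — add \lnot r, t.
    × closes — contains both t and \lnot t.
All 10 branches close.
Every branch closed; the formula is unsatisfiable.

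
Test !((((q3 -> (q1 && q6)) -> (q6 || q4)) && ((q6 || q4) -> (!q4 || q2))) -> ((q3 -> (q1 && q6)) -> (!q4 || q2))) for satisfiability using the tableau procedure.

Unsatisfiable

Initial set: {!((((q3 -> (q1 && q6)) -> (q6 || q4)) && ((q6 || q4) -> (!q4 || q2))) -> ((q3 -> (q1 && q6)) -> (!q4 || q2)))}.
!((((q3 -> (q1 && q6)) -> (q6 || q4)) && ((q6 || q4) -> (!q4 || q2))) -> ((q3 -> (q1 && q6)) -> (!q4 || q2))): α-rule — add (((q3 -> (q1 && q6)) -> (q6 || q4)) && ((q6 || q4) -> (!q4 || q2))), !((q3 -> (q1 && q6)) -> (!q4 || q2)).
(((q3 -> (q1 && q6)) -> (q6 || q4)) && ((q6 || q4) -> (!q4 || q2))): α-rule — add ((q3 -> (q1 && q6)) -> (q6 || q4)), ((q6 || q4) -> (!q4 || q2)).
!((q3 -> (q1 && q6)) -> (!q4 || q2)): α-rule — add (q3 -> (q1 && q6)), !(!q4 || q2).
!(!q4 || q2): α-rule — add !!q4, !q2.
((q3 -> (q1 && q6)) -> (q6 || q4)): β-rule — branch into !(q3 -> (q1 && q6))  //  (q6 || q4).
  branch 1 (add !(q3 -> (q1 && q6))):
    !(q3 -> (q1 && q6)): α-rule — add q3, !(q1 && q6).
    ((q6 || q4) -> (!q4 || q2)): β-rule — branch into !(q6 || q4)  //  (!q4 || q2).
      branch 1.1 (add !(q6 || q4)):
        !(q6 || q4): α-rule — add !q6, !q4.
        × closes — contains both q4 and !q4.
      branch 1.2 (add (!q4 || q2)):
        (q3 -> (q1 && q6)): β-rule — branch into !q3  //  (q1 && q6).
          branch 1.2.1 (add !q3):
            × closes — contains both q3 and !q3.
          branch 1.2.2 (add (q1 && q6)):
            (q1 && q6): α-rule — add q1, q6.
            !(q1 && q6): β-rule — branch into !q1  //  !q6.
              branch 1.2.2.1 (add !q1):
                × closes — contains both q1 and !q1.
              branch 1.2.2.2 (add !q6):
                × closes — contains both q6 and !q6.
  branch 2 (add (q6 || q4)):
    ((q6 || q4) -> (!q4 || q2)): β-rule — branch into !(q6 || q4)  //  (!q4 || q2).
      branch 2.1 (add !(q6 || q4)):
        !(q6 || q4): α-rule — add !q6, !q4.
        × closes — contains both q4 and !q4.
      branch 2.2 (add (!q4 || q2)):
        (q3 -> (q1 && q6)): β-rule — branch into !q3  //  (q1 && q6).
          branch 2.2.1 (add !q3):
            (q6 || q4): β-rule — branch into q6  //  q4.
              branch 2.2.1.1 (add q6):
                (!q4 || q2): β-rule — branch into !q4  //  q2.
                  branch 2.2.1.1.1 (add !q4):
                    × closes — contains both q4 and !q4.
                  branch 2.2.1.1.2 (add q2):
                    × closes — contains both q2 and !q2.
              branch 2.2.1.2 (add q4):
                (!q4 || q2): β-rule — branch into !q4  //  q2.
                  branch 2.2.1.2.1 (add !q4):
                    × closes — contains both q4 and !q4.
                  branch 2.2.1.2.2 (add q2):
                    × closes — contains both q2 and !q2.
          branch 2.2.2 (add (q1 && q6)):
            (q1 && q6): α-rule — add q1, q6.
            (q6 || q4): β-rule — branch into q6  //  q4.
              branch 2.2.2.1 (add q6):
                (!q4 || q2): β-rule — branch into !q4  //  q2.
                  branch 2.2.2.1.1 (add !q4):
                    × closes — contains both q4 and !q4.
                  branch 2.2.2.1.2 (add q2):
                    × closes — contains both q2 and !q2.
              branch 2.2.2.2 (add q4):
                (!q4 || q2): β-rule — branch into !q4  //  q2.
                  branch 2.2.2.2.1 (add !q4):
                    × closes — contains both q4 and !q4.
                  branch 2.2.2.2.2 (add q2):
                    × closes — contains both q2 and !q2.
All 13 branches close.
Every branch closed; the formula is unsatisfiable.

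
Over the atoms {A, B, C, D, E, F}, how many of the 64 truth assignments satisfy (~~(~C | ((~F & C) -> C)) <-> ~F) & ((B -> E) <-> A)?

16

Initial set: {((~~(~C | ((~F & C) -> C)) <-> ~F) & ((B -> E) <-> A))}.
((~~(~C | ((~F & C) -> C)) <-> ~F) & ((B -> E) <-> A)): α-rule — add (~~(~C | ((~F & C) -> C)) <-> ~F), ((B -> E) <-> A).
(~~(~C | ((~F & C) -> C)) <-> ~F): β-rule — branch into ~~(~C | ((~F & C) -> C)), ~F  //  ~~~(~C | ((~F & C) -> C)), ~~F.
  branch 1 (add ~~(~C | ((~F & C) -> C)), ~F):
    ~~(~C | ((~F & C) -> C)): drop double negation, giving (~C | ((~F & C) -> C)).
    ((B -> E) <-> A): β-rule — branch into (B -> E), A  //  ~(B -> E), ~A.
      branch 1.1 (add (B -> E), A):
        (~C | ((~F & C) -> C)): β-rule — branch into ~C  //  ((~F & C) -> C).
          branch 1.1.1 (add ~C):
            (B -> E): β-rule — branch into ~B  //  E.
              branch 1.1.1.1 (add ~B):
                ○ open, literals {A=1, B=0, C=0, F=0}.
              branch 1.1.1.2 (add E):
                ○ open, literals {A=1, C=0, E=1, F=0}.
          branch 1.1.2 (add ((~F & C) -> C)):
            (B -> E): β-rule — branch into ~B  //  E.
              branch 1.1.2.1 (add ~B):
                ((~F & C) -> C): β-rule — branch into ~(~F & C)  //  C.
                  branch 1.1.2.1.1 (add ~(~F & C)):
                    ~(~F & C): β-rule — branch into ~~F  //  ~C.
                      branch 1.1.2.1.1.1 (add ~~F):
                        × closes — contains both F and ~F.
                      branch 1.1.2.1.1.2 (add ~C):
                        ○ open, literals {A=1, B=0, C=0, F=0}.
                  branch 1.1.2.1.2 (add C):
                    ○ open, literals {A=1, B=0, C=1, F=0}.
              branch 1.1.2.2 (add E):
                ((~F & C) -> C): β-rule — branch into ~(~F & C)  //  C.
                  branch 1.1.2.2.1 (add ~(~F & C)):
                    ~(~F & C): β-rule — branch into ~~F  //  ~C.
                      branch 1.1.2.2.1.1 (add ~~F):
                        × closes — contains both F and ~F.
                      branch 1.1.2.2.1.2 (add ~C):
                        ○ open, literals {A=1, C=0, E=1, F=0}.
                  branch 1.1.2.2.2 (add C):
                    ○ open, literals {A=1, C=1, E=1, F=0}.
      branch 1.2 (add ~(B -> E), ~A):
        ~(B -> E): α-rule — add B, ~E.
        (~C | ((~F & C) -> C)): β-rule — branch into ~C  //  ((~F & C) -> C).
          branch 1.2.1 (add ~C):
            ○ open, literals {A=0, B=1, C=0, E=0, F=0}.
          branch 1.2.2 (add ((~F & C) -> C)):
            ((~F & C) -> C): β-rule — branch into ~(~F & C)  //  C.
              branch 1.2.2.1 (add ~(~F & C)):
                ~(~F & C): β-rule — branch into ~~F  //  ~C.
                  branch 1.2.2.1.1 (add ~~F):
                    × closes — contains both F and ~F.
                  branch 1.2.2.1.2 (add ~C):
                    ○ open, literals {A=0, B=1, C=0, E=0, F=0}.
              branch 1.2.2.2 (add C):
                ○ open, literals {A=0, B=1, C=1, E=0, F=0}.
  branch 2 (add ~~~(~C | ((~F & C) -> C)), ~~F):
    ~~~(~C | ((~F & C) -> C)): drop double negation, giving ~(~C | ((~F & C) -> C)).
    ~(~C | ((~F & C) -> C)): α-rule — add ~~C, ~((~F & C) -> C).
    ~((~F & C) -> C): α-rule — add (~F & C), ~C.
    × closes — contains both C and ~C.
4 branches closed, 9 open.
Each open branch fixes some atoms; the unmentioned ones are free. Counting distinct full assignments: branch {A=1, B=0, C=0, F=0} (D, E) contributes 4 new; branch {A=1, C=0, E=1, F=0} (B, D) contributes 2 new; branch {A=1, B=0, C=0, F=0} (D, E) contributes 0 new; branch {A=1, B=0, C=1, F=0} (D, E) contributes 4 new; branch {A=1, C=0, E=1, F=0} (B, D) contributes 0 new; branch {A=1, C=1, E=1, F=0} (B, D) contributes 2 new; branch {A=0, B=1, C=0, E=0, F=0} (D) contributes 2 new; branch {A=0, B=1, C=0, E=0, F=0} (D) contributes 0 new; branch {A=0, B=1, C=1, E=0, F=0} (D) contributes 2 new. Total: 16.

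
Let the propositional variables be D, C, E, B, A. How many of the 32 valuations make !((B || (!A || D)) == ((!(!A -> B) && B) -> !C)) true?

Initial set: {T !((B || (!A || D)) == ((!(!A -> B) && B) -> !C))}.
T !((B || (!A || D)) == ((!(!A -> B) && B) -> !C)): β-rule — branch into T (B || (!A || D)), F ((!(!A -> B) && B) -> !C)  //  F (B || (!A || D)), T ((!(!A -> B) && B) -> !C).
  branch 1 (add T (B || (!A || D)), F ((!(!A -> B) && B) -> !C)):
    F ((!(!A -> B) && B) -> !C): α-rule — add T (!(!A -> B) && B), F !C.
    T (!(!A -> B) && B): α-rule — add T !(!A -> B), T B.
    T !(!A -> B): α-rule — add T !A, F B.
    × closes — contains both B and !B.
  branch 2 (add F (B || (!A || D)), T ((!(!A -> B) && B) -> !C)):
    F (B || (!A || D)): α-rule — add F B, F (!A || D).
    F (!A || D): α-rule — add F !A, F D.
    T ((!(!A -> B) && B) -> !C): β-rule — branch into F (!(!A -> B) && B)  //  T !C.
      branch 2.1 (add F (!(!A -> B) && B)):
        F (!(!A -> B) && B): β-rule — branch into F !(!A -> B)  //  F B.
          branch 2.1.1 (add F !(!A -> B)):
            F !(!A -> B): β-rule — branch into F !A  //  T B.
              branch 2.1.1.1 (add F !A):
                ○ open, literals {A=true, B=false, D=false}.
              branch 2.1.1.2 (add T B):
                × closes — contains both B and !B.
          branch 2.1.2 (add F B):
            ○ open, literals {A=true, B=false, D=false}.
      branch 2.2 (add T !C):
        ○ open, literals {A=true, B=false, C=false, D=false}.
2 branches closed, 3 open.
Each open branch fixes some atoms; the unmentioned ones are free. Counting distinct full assignments: branch {A=true, B=false, D=false} (C, E) contributes 4 new; branch {A=true, B=false, D=false} (C, E) contributes 0 new; branch {A=true, B=false, C=false, D=false} (E) contributes 0 new. Total: 4.

4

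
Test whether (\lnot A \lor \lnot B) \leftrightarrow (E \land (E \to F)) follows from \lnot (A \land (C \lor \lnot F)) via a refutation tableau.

No

Initial set: {T \lnot (A \land (C \lor \lnot F)); F ((\lnot A \lor \lnot B) \leftrightarrow (E \land (E \to F)))}.
T \lnot (A \land (C \lor \lnot F)): β-rule — branch into F A  //  F (C \lor \lnot F).
  branch 1 (add F A):
    F ((\lnot A \lor \lnot B) \leftrightarrow (E \land (E \to F))): β-rule — branch into T (\lnot A \lor \lnot B), F (E \land (E \to F))  //  F (\lnot A \lor \lnot B), T (E \land (E \to F)).
      branch 1.1 (add T (\lnot A \lor \lnot B), F (E \land (E \to F))):
        T (\lnot A \lor \lnot B): β-rule — branch into T \lnot A  //  T \lnot B.
          branch 1.1.1 (add T \lnot A):
            F (E \land (E \to F)): β-rule — branch into F E  //  F (E \to F).
              branch 1.1.1.1 (add F E):
                ○ open, literals {A=0, E=0}.
              branch 1.1.1.2 (add F (E \to F)):
                F (E \to F): α-rule — add T E, F F.
                ○ open, literals {A=0, E=1, F=0}.
          branch 1.1.2 (add T \lnot B):
            F (E \land (E \to F)): β-rule — branch into F E  //  F (E \to F).
              branch 1.1.2.1 (add F E):
                ○ open, literals {A=0, B=0, E=0}.
              branch 1.1.2.2 (add F (E \to F)):
                F (E \to F): α-rule — add T E, F F.
                ○ open, literals {A=0, B=0, E=1, F=0}.
      branch 1.2 (add F (\lnot A \lor \lnot B), T (E \land (E \to F))):
        F (\lnot A \lor \lnot B): α-rule — add F \lnot A, F \lnot B.
        × closes — contains both A and \lnot A.
  branch 2 (add F (C \lor \lnot F)):
    F (C \lor \lnot F): α-rule — add F C, F \lnot F.
    F ((\lnot A \lor \lnot B) \leftrightarrow (E \land (E \to F))): β-rule — branch into T (\lnot A \lor \lnot B), F (E \land (E \to F))  //  F (\lnot A \lor \lnot B), T (E \land (E \to F)).
      branch 2.1 (add T (\lnot A \lor \lnot B), F (E \land (E \to F))):
        T (\lnot A \lor \lnot B): β-rule — branch into T \lnot A  //  T \lnot B.
          branch 2.1.1 (add T \lnot A):
            F (E \land (E \to F)): β-rule — branch into F E  //  F (E \to F).
              branch 2.1.1.1 (add F E):
                ○ open, literals {A=0, C=0, E=0, F=1}.
              branch 2.1.1.2 (add F (E \to F)):
                F (E \to F): α-rule — add T E, F F.
                × closes — contains both F and \lnot F.
          branch 2.1.2 (add T \lnot B):
            F (E \land (E \to F)): β-rule — branch into F E  //  F (E \to F).
              branch 2.1.2.1 (add F E):
                ○ open, literals {B=0, C=0, E=0, F=1}.
              branch 2.1.2.2 (add F (E \to F)):
                F (E \to F): α-rule — add T E, F F.
                × closes — contains both F and \lnot F.
      branch 2.2 (add F (\lnot A \lor \lnot B), T (E \land (E \to F))):
        F (\lnot A \lor \lnot B): α-rule — add F \lnot A, F \lnot B.
        T (E \land (E \to F)): α-rule — add T E, T (E \to F).
        T (E \to F): β-rule — branch into F E  //  T F.
          branch 2.2.1 (add F E):
            × closes — contains both E and \lnot E.
          branch 2.2.2 (add T F):
            ○ open, literals {A=1, B=1, C=0, E=1, F=1}.
4 branches closed, 7 open.
An open branch gives a countermodel: A=0, E=0 (unmentioned atoms arbitrary); the premises hold there but the conclusion fails.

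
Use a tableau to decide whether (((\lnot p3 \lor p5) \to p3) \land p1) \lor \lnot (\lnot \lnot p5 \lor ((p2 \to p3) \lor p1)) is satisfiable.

Satisfiable

Initial set: {((((\lnot p3 \lor p5) \to p3) \land p1) \lor \lnot (\lnot \lnot p5 \lor ((p2 \to p3) \lor p1)))}.
((((\lnot p3 \lor p5) \to p3) \land p1) \lor \lnot (\lnot \lnot p5 \lor ((p2 \to p3) \lor p1))): β-rule — branch into (((\lnot p3 \lor p5) \to p3) \land p1)  //  \lnot (\lnot \lnot p5 \lor ((p2 \to p3) \lor p1)).
  branch 1 (add (((\lnot p3 \lor p5) \to p3) \land p1)):
    (((\lnot p3 \lor p5) \to p3) \land p1): α-rule — add ((\lnot p3 \lor p5) \to p3), p1.
    ((\lnot p3 \lor p5) \to p3): β-rule — branch into \lnot (\lnot p3 \lor p5)  //  p3.
      branch 1.1 (add \lnot (\lnot p3 \lor p5)):
        \lnot (\lnot p3 \lor p5): α-rule — add \lnot \lnot p3, \lnot p5.
        ○ open, literals {p1=true, p3=true, p5=false}.
      branch 1.2 (add p3):
        ○ open, literals {p1=true, p3=true}.
  branch 2 (add \lnot (\lnot \lnot p5 \lor ((p2 \to p3) \lor p1))):
    \lnot (\lnot \lnot p5 \lor ((p2 \to p3) \lor p1)): α-rule — add \lnot \lnot \lnot p5, \lnot ((p2 \to p3) \lor p1).
    \lnot \lnot \lnot p5: drop double negation, giving \lnot p5.
    \lnot ((p2 \to p3) \lor p1): α-rule — add \lnot (p2 \to p3), \lnot p1.
    \lnot (p2 \to p3): α-rule — add p2, \lnot p3.
    ○ open, literals {p1=false, p2=true, p3=false, p5=false}.
0 branches closed, 3 open.
An open branch gives a satisfying assignment: p1=true, p3=true, p5=false.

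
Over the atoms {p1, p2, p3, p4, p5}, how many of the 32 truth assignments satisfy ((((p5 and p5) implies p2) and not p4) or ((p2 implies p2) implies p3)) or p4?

30

Initial set: {(((((p5 and p5) implies p2) and not p4) or ((p2 implies p2) implies p3)) or p4)}.
(((((p5 and p5) implies p2) and not p4) or ((p2 implies p2) implies p3)) or p4): β-rule — branch into ((((p5 and p5) implies p2) and not p4) or ((p2 implies p2) implies p3))  //  p4.
  branch 1 (add ((((p5 and p5) implies p2) and not p4) or ((p2 implies p2) implies p3))):
    ((((p5 and p5) implies p2) and not p4) or ((p2 implies p2) implies p3)): β-rule — branch into (((p5 and p5) implies p2) and not p4)  //  ((p2 implies p2) implies p3).
      branch 1.1 (add (((p5 and p5) implies p2) and not p4)):
        (((p5 and p5) implies p2) and not p4): α-rule — add ((p5 and p5) implies p2), not p4.
        ((p5 and p5) implies p2): β-rule — branch into not (p5 and p5)  //  p2.
          branch 1.1.1 (add not (p5 and p5)):
            not (p5 and p5): β-rule — branch into not p5  //  not p5.
              branch 1.1.1.1 (add not p5):
                ○ open, literals {p4=F, p5=F}.
              branch 1.1.1.2 (add not p5):
                ○ open, literals {p4=F, p5=F}.
          branch 1.1.2 (add p2):
            ○ open, literals {p2=T, p4=F}.
      branch 1.2 (add ((p2 implies p2) implies p3)):
        ((p2 implies p2) implies p3): β-rule — branch into not (p2 implies p2)  //  p3.
          branch 1.2.1 (add not (p2 implies p2)):
            not (p2 implies p2): α-rule — add p2, not p2.
            × closes — contains both p2 and not p2.
          branch 1.2.2 (add p3):
            ○ open, literals {p3=T}.
  branch 2 (add p4):
    ○ open, literals {p4=T}.
1 branch closed, 5 open.
Each open branch fixes some atoms; the unmentioned ones are free. Counting distinct full assignments: branch {p4=F, p5=F} (p1, p2, p3) contributes 8 new; branch {p4=F, p5=F} (p1, p2, p3) contributes 0 new; branch {p2=T, p4=F} (p1, p3, p5) contributes 4 new; branch {p3=T} (p1, p2, p4, p5) contributes 10 new; branch {p4=T} (p1, p2, p3, p5) contributes 8 new. Total: 30.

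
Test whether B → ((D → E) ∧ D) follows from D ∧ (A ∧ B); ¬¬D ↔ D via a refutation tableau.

No

Initial set: {T (D ∧ (A ∧ B)); T (¬¬D ↔ D); F (B → ((D → E) ∧ D))}.
T (D ∧ (A ∧ B)): α-rule — add T D, T (A ∧ B).
F (B → ((D → E) ∧ D)): α-rule — add T B, F ((D → E) ∧ D).
T (A ∧ B): α-rule — add T A, T B.
T (¬¬D ↔ D): β-rule — branch into T ¬¬D, T D  //  F ¬¬D, F D.
  branch 1 (add T ¬¬D, T D):
    T ¬¬D: drop double negation, giving T D.
    F ((D → E) ∧ D): β-rule — branch into F (D → E)  //  F D.
      branch 1.1 (add F (D → E)):
        F (D → E): α-rule — add T D, F E.
        ○ open, literals {A=T, B=T, D=T, E=F}.
      branch 1.2 (add F D):
        × closes — contains both D and ¬D.
  branch 2 (add F ¬¬D, F D):
    × closes — contains both D and ¬D.
2 branches closed, 1 open.
An open branch gives a countermodel: A=T, B=T, D=T, E=F (unmentioned atoms arbitrary); the premises hold there but the conclusion fails.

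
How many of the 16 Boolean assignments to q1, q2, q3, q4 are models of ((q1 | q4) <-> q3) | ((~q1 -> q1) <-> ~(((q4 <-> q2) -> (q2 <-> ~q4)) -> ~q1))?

Initial set: {(((q1 | q4) <-> q3) | ((~q1 -> q1) <-> ~(((q4 <-> q2) -> (q2 <-> ~q4)) -> ~q1)))}.
(((q1 | q4) <-> q3) | ((~q1 -> q1) <-> ~(((q4 <-> q2) -> (q2 <-> ~q4)) -> ~q1))): β-rule — branch into ((q1 | q4) <-> q3)  //  ((~q1 -> q1) <-> ~(((q4 <-> q2) -> (q2 <-> ~q4)) -> ~q1)).
  branch 1 (add ((q1 | q4) <-> q3)):
    ((q1 | q4) <-> q3): β-rule — branch into (q1 | q4), q3  //  ~(q1 | q4), ~q3.
      branch 1.1 (add (q1 | q4), q3):
        (q1 | q4): β-rule — branch into q1  //  q4.
          branch 1.1.1 (add q1):
            ○ open, literals {q1=T, q3=T}.
          branch 1.1.2 (add q4):
            ○ open, literals {q3=T, q4=T}.
      branch 1.2 (add ~(q1 | q4), ~q3):
        ~(q1 | q4): α-rule — add ~q1, ~q4.
        ○ open, literals {q1=F, q3=F, q4=F}.
  branch 2 (add ((~q1 -> q1) <-> ~(((q4 <-> q2) -> (q2 <-> ~q4)) -> ~q1))):
    ((~q1 -> q1) <-> ~(((q4 <-> q2) -> (q2 <-> ~q4)) -> ~q1)): β-rule — branch into (~q1 -> q1), ~(((q4 <-> q2) -> (q2 <-> ~q4)) -> ~q1)  //  ~(~q1 -> q1), ~~(((q4 <-> q2) -> (q2 <-> ~q4)) -> ~q1).
      branch 2.1 (add (~q1 -> q1), ~(((q4 <-> q2) -> (q2 <-> ~q4)) -> ~q1)):
        ~(((q4 <-> q2) -> (q2 <-> ~q4)) -> ~q1): α-rule — add ((q4 <-> q2) -> (q2 <-> ~q4)), ~~q1.
        (~q1 -> q1): β-rule — branch into ~~q1  //  q1.
          branch 2.1.1 (add ~~q1):
            ((q4 <-> q2) -> (q2 <-> ~q4)): β-rule — branch into ~(q4 <-> q2)  //  (q2 <-> ~q4).
              branch 2.1.1.1 (add ~(q4 <-> q2)):
                ~(q4 <-> q2): β-rule — branch into q4, ~q2  //  ~q4, q2.
                  branch 2.1.1.1.1 (add q4, ~q2):
                    ○ open, literals {q1=T, q2=F, q4=T}.
                  branch 2.1.1.1.2 (add ~q4, q2):
                    ○ open, literals {q1=T, q2=T, q4=F}.
              branch 2.1.1.2 (add (q2 <-> ~q4)):
                (q2 <-> ~q4): β-rule — branch into q2, ~q4  //  ~q2, ~~q4.
                  branch 2.1.1.2.1 (add q2, ~q4):
                    ○ open, literals {q1=T, q2=T, q4=F}.
                  branch 2.1.1.2.2 (add ~q2, ~~q4):
                    ○ open, literals {q1=T, q2=F, q4=T}.
          branch 2.1.2 (add q1):
            ((q4 <-> q2) -> (q2 <-> ~q4)): β-rule — branch into ~(q4 <-> q2)  //  (q2 <-> ~q4).
              branch 2.1.2.1 (add ~(q4 <-> q2)):
                ~(q4 <-> q2): β-rule — branch into q4, ~q2  //  ~q4, q2.
                  branch 2.1.2.1.1 (add q4, ~q2):
                    ○ open, literals {q1=T, q2=F, q4=T}.
                  branch 2.1.2.1.2 (add ~q4, q2):
                    ○ open, literals {q1=T, q2=T, q4=F}.
              branch 2.1.2.2 (add (q2 <-> ~q4)):
                (q2 <-> ~q4): β-rule — branch into q2, ~q4  //  ~q2, ~~q4.
                  branch 2.1.2.2.1 (add q2, ~q4):
                    ○ open, literals {q1=T, q2=T, q4=F}.
                  branch 2.1.2.2.2 (add ~q2, ~~q4):
                    ○ open, literals {q1=T, q2=F, q4=T}.
      branch 2.2 (add ~(~q1 -> q1), ~~(((q4 <-> q2) -> (q2 <-> ~q4)) -> ~q1)):
        ~(~q1 -> q1): α-rule — add ~q1, ~q1.
        ~~(((q4 <-> q2) -> (q2 <-> ~q4)) -> ~q1): β-rule — branch into ~((q4 <-> q2) -> (q2 <-> ~q4))  //  ~q1.
          branch 2.2.1 (add ~((q4 <-> q2) -> (q2 <-> ~q4))):
            ~((q4 <-> q2) -> (q2 <-> ~q4)): α-rule — add (q4 <-> q2), ~(q2 <-> ~q4).
            (q4 <-> q2): β-rule — branch into q4, q2  //  ~q4, ~q2.
              branch 2.2.1.1 (add q4, q2):
                ~(q2 <-> ~q4): β-rule — branch into q2, ~~q4  //  ~q2, ~q4.
                  branch 2.2.1.1.1 (add q2, ~~q4):
                    ○ open, literals {q1=F, q2=T, q4=T}.
                  branch 2.2.1.1.2 (add ~q2, ~q4):
                    × closes — contains both q2 and ~q2.
              branch 2.2.1.2 (add ~q4, ~q2):
                ~(q2 <-> ~q4): β-rule — branch into q2, ~~q4  //  ~q2, ~q4.
                  branch 2.2.1.2.1 (add q2, ~~q4):
                    × closes — contains both q2 and ~q2.
                  branch 2.2.1.2.2 (add ~q2, ~q4):
                    ○ open, literals {q1=F, q2=F, q4=F}.
          branch 2.2.2 (add ~q1):
            ○ open, literals {q1=F}.
2 branches closed, 14 open.
Each open branch fixes some atoms; the unmentioned ones are free. Counting distinct full assignments: branch {q1=T, q3=T} (q2, q4) contributes 4 new; branch {q3=T, q4=T} (q1, q2) contributes 2 new; branch {q1=F, q3=F, q4=F} (q2) contributes 2 new; branch {q1=T, q2=F, q4=T} (q3) contributes 1 new; branch {q1=T, q2=T, q4=F} (q3) contributes 1 new; branch {q1=T, q2=T, q4=F} (q3) contributes 0 new; branch {q1=T, q2=F, q4=T} (q3) contributes 0 new; branch {q1=T, q2=F, q4=T} (q3) contributes 0 new; branch {q1=T, q2=T, q4=F} (q3) contributes 0 new; branch {q1=T, q2=T, q4=F} (q3) contributes 0 new; branch {q1=T, q2=F, q4=T} (q3) contributes 0 new; branch {q1=F, q2=T, q4=T} (q3) contributes 1 new; branch {q1=F, q2=F, q4=F} (q3) contributes 1 new; branch {q1=F} (q2, q3, q4) contributes 2 new. Total: 14.

14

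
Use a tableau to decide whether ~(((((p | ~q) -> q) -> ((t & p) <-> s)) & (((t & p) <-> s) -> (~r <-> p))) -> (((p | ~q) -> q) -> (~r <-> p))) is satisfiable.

Initial set: {~(((((p | ~q) -> q) -> ((t & p) <-> s)) & (((t & p) <-> s) -> (~r <-> p))) -> (((p | ~q) -> q) -> (~r <-> p)))}.
~(((((p | ~q) -> q) -> ((t & p) <-> s)) & (((t & p) <-> s) -> (~r <-> p))) -> (((p | ~q) -> q) -> (~r <-> p))): α-rule — add ((((p | ~q) -> q) -> ((t & p) <-> s)) & (((t & p) <-> s) -> (~r <-> p))), ~(((p | ~q) -> q) -> (~r <-> p)).
((((p | ~q) -> q) -> ((t & p) <-> s)) & (((t & p) <-> s) -> (~r <-> p))): α-rule — add (((p | ~q) -> q) -> ((t & p) <-> s)), (((t & p) <-> s) -> (~r <-> p)).
~(((p | ~q) -> q) -> (~r <-> p)): α-rule — add ((p | ~q) -> q), ~(~r <-> p).
(((p | ~q) -> q) -> ((t & p) <-> s)): β-rule — branch into ~((p | ~q) -> q)  //  ((t & p) <-> s).
  branch 1 (add ~((p | ~q) -> q)):
    ~((p | ~q) -> q): α-rule — add (p | ~q), ~q.
    (((t & p) <-> s) -> (~r <-> p)): β-rule — branch into ~((t & p) <-> s)  //  (~r <-> p).
      branch 1.1 (add ~((t & p) <-> s)):
        ((p | ~q) -> q): β-rule — branch into ~(p | ~q)  //  q.
          branch 1.1.1 (add ~(p | ~q)):
            ~(p | ~q): α-rule — add ~p, ~~q.
            × closes — contains both q and ~q.
          branch 1.1.2 (add q):
            × closes — contains both q and ~q.
      branch 1.2 (add (~r <-> p)):
        ((p | ~q) -> q): β-rule — branch into ~(p | ~q)  //  q.
          branch 1.2.1 (add ~(p | ~q)):
            ~(p | ~q): α-rule — add ~p, ~~q.
            × closes — contains both q and ~q.
          branch 1.2.2 (add q):
            × closes — contains both q and ~q.
  branch 2 (add ((t & p) <-> s)):
    (((t & p) <-> s) -> (~r <-> p)): β-rule — branch into ~((t & p) <-> s)  //  (~r <-> p).
      branch 2.1 (add ~((t & p) <-> s)):
        ((p | ~q) -> q): β-rule — branch into ~(p | ~q)  //  q.
          branch 2.1.1 (add ~(p | ~q)):
            ~(p | ~q): α-rule — add ~p, ~~q.
            ~(~r <-> p): β-rule — branch into ~r, ~p  //  ~~r, p.
              branch 2.1.1.1 (add ~r, ~p):
                ((t & p) <-> s): β-rule — branch into (t & p), s  //  ~(t & p), ~s.
                  branch 2.1.1.1.1 (add (t & p), s):
                    (t & p): α-rule — add t, p.
                    × closes — contains both p and ~p.
                  branch 2.1.1.1.2 (add ~(t & p), ~s):
                    ~((t & p) <-> s): β-rule — branch into (t & p), ~s  //  ~(t & p), s.
                      branch 2.1.1.1.2.1 (add (t & p), ~s):
                        (t & p): α-rule — add t, p.
                        × closes — contains both p and ~p.
                      branch 2.1.1.1.2.2 (add ~(t & p), s):
                        × closes — contains both s and ~s.
              branch 2.1.1.2 (add ~~r, p):
                × closes — contains both p and ~p.
          branch 2.1.2 (add q):
            ~(~r <-> p): β-rule — branch into ~r, ~p  //  ~~r, p.
              branch 2.1.2.1 (add ~r, ~p):
                ((t & p) <-> s): β-rule — branch into (t & p), s  //  ~(t & p), ~s.
                  branch 2.1.2.1.1 (add (t & p), s):
                    (t & p): α-rule — add t, p.
                    × closes — contains both p and ~p.
                  branch 2.1.2.1.2 (add ~(t & p), ~s):
                    ~((t & p) <-> s): β-rule — branch into (t & p), ~s  //  ~(t & p), s.
                      branch 2.1.2.1.2.1 (add (t & p), ~s):
                        (t & p): α-rule — add t, p.
                        × closes — contains both p and ~p.
                      branch 2.1.2.1.2.2 (add ~(t & p), s):
                        × closes — contains both s and ~s.
              branch 2.1.2.2 (add ~~r, p):
                ((t & p) <-> s): β-rule — branch into (t & p), s  //  ~(t & p), ~s.
                  branch 2.1.2.2.1 (add (t & p), s):
                    (t & p): α-rule — add t, p.
                    ~((t & p) <-> s): β-rule — branch into (t & p), ~s  //  ~(t & p), s.
                      branch 2.1.2.2.1.1 (add (t & p), ~s):
                        × closes — contains both s and ~s.
                      branch 2.1.2.2.1.2 (add ~(t & p), s):
                        ~(t & p): β-rule — branch into ~t  //  ~p.
                          branch 2.1.2.2.1.2.1 (add ~t):
                            × closes — contains both t and ~t.
                          branch 2.1.2.2.1.2.2 (add ~p):
                            × closes — contains both p and ~p.
                  branch 2.1.2.2.2 (add ~(t & p), ~s):
                    ~((t & p) <-> s): β-rule — branch into (t & p), ~s  //  ~(t & p), s.
                      branch 2.1.2.2.2.1 (add (t & p), ~s):
                        (t & p): α-rule — add t, p.
                        ~(t & p): β-rule — branch into ~t  //  ~p.
                          branch 2.1.2.2.2.1.1 (add ~t):
                            × closes — contains both t and ~t.
                          branch 2.1.2.2.2.1.2 (add ~p):
                            × closes — contains both p and ~p.
                      branch 2.1.2.2.2.2 (add ~(t & p), s):
                        × closes — contains both s and ~s.
      branch 2.2 (add (~r <-> p)):
        ((p | ~q) -> q): β-rule — branch into ~(p | ~q)  //  q.
          branch 2.2.1 (add ~(p | ~q)):
            ~(p | ~q): α-rule — add ~p, ~~q.
            ~(~r <-> p): β-rule — branch into ~r, ~p  //  ~~r, p.
              branch 2.2.1.1 (add ~r, ~p):
                ((t & p) <-> s): β-rule — branch into (t & p), s  //  ~(t & p), ~s.
                  branch 2.2.1.1.1 (add (t & p), s):
                    (t & p): α-rule — add t, p.
                    × closes — contains both p and ~p.
                  branch 2.2.1.1.2 (add ~(t & p), ~s):
                    (~r <-> p): β-rule — branch into ~r, p  //  ~~r, ~p.
                      branch 2.2.1.1.2.1 (add ~r, p):
                        × closes — contains both p and ~p.
                      branch 2.2.1.1.2.2 (add ~~r, ~p):
                        × closes — contains both r and ~r.
              branch 2.2.1.2 (add ~~r, p):
                × closes — contains both p and ~p.
          branch 2.2.2 (add q):
            ~(~r <-> p): β-rule — branch into ~r, ~p  //  ~~r, p.
              branch 2.2.2.1 (add ~r, ~p):
                ((t & p) <-> s): β-rule — branch into (t & p), s  //  ~(t & p), ~s.
                  branch 2.2.2.1.1 (add (t & p), s):
                    (t & p): α-rule — add t, p.
                    × closes — contains both p and ~p.
                  branch 2.2.2.1.2 (add ~(t & p), ~s):
                    (~r <-> p): β-rule — branch into ~r, p  //  ~~r, ~p.
                      branch 2.2.2.1.2.1 (add ~r, p):
                        × closes — contains both p and ~p.
                      branch 2.2.2.1.2.2 (add ~~r, ~p):
                        × closes — contains both r and ~r.
              branch 2.2.2.2 (add ~~r, p):
                ((t & p) <-> s): β-rule — branch into (t & p), s  //  ~(t & p), ~s.
                  branch 2.2.2.2.1 (add (t & p), s):
                    (t & p): α-rule — add t, p.
                    (~r <-> p): β-rule — branch into ~r, p  //  ~~r, ~p.
                      branch 2.2.2.2.1.1 (add ~r, p):
                        × closes — contains both r and ~r.
                      branch 2.2.2.2.1.2 (add ~~r, ~p):
                        × closes — contains both p and ~p.
                  branch 2.2.2.2.2 (add ~(t & p), ~s):
                    (~r <-> p): β-rule — branch into ~r, p  //  ~~r, ~p.
                      branch 2.2.2.2.2.1 (add ~r, p):
                        × closes — contains both r and ~r.
                      branch 2.2.2.2.2.2 (add ~~r, ~p):
                        × closes — contains both p and ~p.
All 28 branches close.
Every branch closed; the formula is unsatisfiable.

Unsatisfiable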